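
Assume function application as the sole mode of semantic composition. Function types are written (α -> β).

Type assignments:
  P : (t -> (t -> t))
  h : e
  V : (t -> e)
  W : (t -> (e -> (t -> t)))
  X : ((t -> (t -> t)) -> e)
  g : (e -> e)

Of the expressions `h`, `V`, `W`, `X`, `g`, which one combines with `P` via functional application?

h : e — neither side's domain matches the other.
V : (t -> e) — neither side's domain matches the other.
W : (t -> (e -> (t -> t))) — neither side's domain matches the other.
X — combines: X : ((t -> (t -> t)) -> e) takes P : (t -> (t -> t)) as argument, giving e.
g : (e -> e) — neither side's domain matches the other.

X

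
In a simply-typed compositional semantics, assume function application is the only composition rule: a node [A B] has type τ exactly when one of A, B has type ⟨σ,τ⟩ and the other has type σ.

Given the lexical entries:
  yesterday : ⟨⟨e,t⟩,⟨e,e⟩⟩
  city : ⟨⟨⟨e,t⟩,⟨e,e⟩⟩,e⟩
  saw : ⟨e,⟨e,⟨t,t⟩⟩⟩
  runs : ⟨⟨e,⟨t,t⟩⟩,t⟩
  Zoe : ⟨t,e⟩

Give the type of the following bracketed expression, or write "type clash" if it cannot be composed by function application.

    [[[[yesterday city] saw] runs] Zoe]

e

[yesterday city]: functor city : ⟨⟨⟨e,t⟩,⟨e,e⟩⟩,e⟩, argument yesterday : ⟨⟨e,t⟩,⟨e,e⟩⟩; result e.
[[yesterday city] saw]: functor saw : ⟨e,⟨e,⟨t,t⟩⟩⟩, argument [yesterday city] : e; result ⟨e,⟨t,t⟩⟩.
[[[yesterday city] saw] runs]: functor runs : ⟨⟨e,⟨t,t⟩⟩,t⟩, argument [[yesterday city] saw] : ⟨e,⟨t,t⟩⟩; result t.
[[[[yesterday city] saw] runs] Zoe]: functor Zoe : ⟨t,e⟩, argument [[[yesterday city] saw] runs] : t; result e.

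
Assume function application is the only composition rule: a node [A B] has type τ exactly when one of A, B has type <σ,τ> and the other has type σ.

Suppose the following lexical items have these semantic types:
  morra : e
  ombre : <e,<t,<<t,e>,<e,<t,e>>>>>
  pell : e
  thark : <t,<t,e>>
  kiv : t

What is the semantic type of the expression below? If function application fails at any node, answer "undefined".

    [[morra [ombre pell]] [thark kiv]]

At [ombre pell], ombre : <e,<t,<<t,e>,<e,<t,e>>>>> takes pell : e, giving <t,<<t,e>,<e,<t,e>>>>.
At [morra [ombre pell]]: neither e nor <t,<<t,e>,<e,<t,e>>>> can take the other as argument; the node is ill-typed.

undefined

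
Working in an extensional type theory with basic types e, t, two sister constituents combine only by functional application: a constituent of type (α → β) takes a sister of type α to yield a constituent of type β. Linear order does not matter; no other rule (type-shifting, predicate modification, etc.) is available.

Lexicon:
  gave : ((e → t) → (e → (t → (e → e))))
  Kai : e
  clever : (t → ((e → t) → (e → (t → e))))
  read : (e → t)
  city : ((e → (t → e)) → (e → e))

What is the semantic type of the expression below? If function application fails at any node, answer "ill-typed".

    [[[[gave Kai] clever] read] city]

ill-typed

[gave Kai]: ((e → t) → (e → (t → (e → e)))) and e cannot combine by function application — type clash.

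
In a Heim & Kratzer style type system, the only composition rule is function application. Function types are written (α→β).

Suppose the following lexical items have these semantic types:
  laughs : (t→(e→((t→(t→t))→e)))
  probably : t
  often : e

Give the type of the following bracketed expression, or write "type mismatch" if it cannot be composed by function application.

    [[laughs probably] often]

[laughs probably]: laughs is (t→(e→((t→(t→t))→e))), probably is t; result (e→((t→(t→t))→e)).
[[laughs probably] often]: [laughs probably] is (e→((t→(t→t))→e)), often is e; result ((t→(t→t))→e).

((t→(t→t))→e)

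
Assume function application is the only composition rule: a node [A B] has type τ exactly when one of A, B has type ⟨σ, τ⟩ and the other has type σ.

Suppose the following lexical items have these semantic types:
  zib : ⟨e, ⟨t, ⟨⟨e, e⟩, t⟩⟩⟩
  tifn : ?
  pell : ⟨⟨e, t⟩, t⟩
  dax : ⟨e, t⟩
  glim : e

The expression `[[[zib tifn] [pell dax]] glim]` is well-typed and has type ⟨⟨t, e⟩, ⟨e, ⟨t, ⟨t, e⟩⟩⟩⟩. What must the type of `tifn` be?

[[[zib tifn] [pell dax]] glim] must have type ⟨⟨t, e⟩, ⟨e, ⟨t, ⟨t, e⟩⟩⟩⟩. The sister glim has type e; that is not a function onto ⟨⟨t, e⟩, ⟨e, ⟨t, ⟨t, e⟩⟩⟩⟩, so [[zib tifn] [pell dax]] must be the functor, of type ⟨e, ⟨⟨t, e⟩, ⟨e, ⟨t, ⟨t, e⟩⟩⟩⟩⟩.
[[zib tifn] [pell dax]] must have type ⟨e, ⟨⟨t, e⟩, ⟨e, ⟨t, ⟨t, e⟩⟩⟩⟩⟩. The sister [pell dax] has type t; that is not a function onto ⟨e, ⟨⟨t, e⟩, ⟨e, ⟨t, ⟨t, e⟩⟩⟩⟩⟩, so [zib tifn] must be the functor, of type ⟨t, ⟨e, ⟨⟨t, e⟩, ⟨e, ⟨t, ⟨t, e⟩⟩⟩⟩⟩⟩.
[zib tifn] must have type ⟨t, ⟨e, ⟨⟨t, e⟩, ⟨e, ⟨t, ⟨t, e⟩⟩⟩⟩⟩⟩. The sister zib has type ⟨e, ⟨t, ⟨⟨e, e⟩, t⟩⟩⟩; that is not a function onto ⟨t, ⟨e, ⟨⟨t, e⟩, ⟨e, ⟨t, ⟨t, e⟩⟩⟩⟩⟩⟩, so tifn must be the functor, of type ⟨⟨e, ⟨t, ⟨⟨e, e⟩, t⟩⟩⟩, ⟨t, ⟨e, ⟨⟨t, e⟩, ⟨e, ⟨t, ⟨t, e⟩⟩⟩⟩⟩⟩⟩.

⟨⟨e, ⟨t, ⟨⟨e, e⟩, t⟩⟩⟩, ⟨t, ⟨e, ⟨⟨t, e⟩, ⟨e, ⟨t, ⟨t, e⟩⟩⟩⟩⟩⟩⟩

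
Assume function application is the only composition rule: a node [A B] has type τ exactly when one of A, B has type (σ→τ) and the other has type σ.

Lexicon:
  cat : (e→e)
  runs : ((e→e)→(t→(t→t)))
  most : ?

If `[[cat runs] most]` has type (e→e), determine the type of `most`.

[[cat runs] most] is required to be (e→e). [cat runs] : (t→(t→t)) cannot yield (e→e) as functor, so most : ((t→(t→t))→(e→e)).

((t→(t→t))→(e→e))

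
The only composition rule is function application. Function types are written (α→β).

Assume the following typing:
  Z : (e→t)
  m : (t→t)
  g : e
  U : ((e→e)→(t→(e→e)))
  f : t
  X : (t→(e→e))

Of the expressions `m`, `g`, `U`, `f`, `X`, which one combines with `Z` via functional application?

m : (t→t) — neither side's domain matches the other.
g — combines: Z : (e→t) takes g : e as argument, giving t.
U : ((e→e)→(t→(e→e))) — neither side's domain matches the other.
f : t — neither side's domain matches the other.
X : (t→(e→e)) — neither side's domain matches the other.

g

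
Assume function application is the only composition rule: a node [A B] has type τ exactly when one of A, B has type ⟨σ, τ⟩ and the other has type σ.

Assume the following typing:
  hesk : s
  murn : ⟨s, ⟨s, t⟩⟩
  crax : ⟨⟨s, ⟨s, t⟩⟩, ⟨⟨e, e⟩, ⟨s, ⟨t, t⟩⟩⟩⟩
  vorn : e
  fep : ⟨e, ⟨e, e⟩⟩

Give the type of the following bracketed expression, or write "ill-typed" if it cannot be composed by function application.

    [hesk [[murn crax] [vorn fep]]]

[murn crax]: crax is ⟨⟨s, ⟨s, t⟩⟩, ⟨⟨e, e⟩, ⟨s, ⟨t, t⟩⟩⟩⟩, murn is ⟨s, ⟨s, t⟩⟩; result ⟨⟨e, e⟩, ⟨s, ⟨t, t⟩⟩⟩.
[vorn fep]: fep is ⟨e, ⟨e, e⟩⟩, vorn is e; result ⟨e, e⟩.
[[murn crax] [vorn fep]]: [murn crax] is ⟨⟨e, e⟩, ⟨s, ⟨t, t⟩⟩⟩, [vorn fep] is ⟨e, e⟩; result ⟨s, ⟨t, t⟩⟩.
[hesk [[murn crax] [vorn fep]]]: [[murn crax] [vorn fep]] is ⟨s, ⟨t, t⟩⟩, hesk is s; result ⟨t, t⟩.

⟨t, t⟩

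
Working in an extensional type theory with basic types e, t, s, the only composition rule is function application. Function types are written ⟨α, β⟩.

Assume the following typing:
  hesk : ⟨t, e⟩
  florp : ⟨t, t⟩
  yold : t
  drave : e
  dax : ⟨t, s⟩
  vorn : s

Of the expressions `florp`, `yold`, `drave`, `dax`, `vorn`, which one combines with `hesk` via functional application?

yold

florp : ⟨t, t⟩ — hesk needs t; florp needs t; neither fits.
yold — combines: hesk : ⟨t, e⟩ takes yold : t as argument, giving e.
drave : e — hesk needs t; drave needs nothing (atomic); neither fits.
dax : ⟨t, s⟩ — hesk needs t; dax needs t; neither fits.
vorn : s — hesk needs t; vorn needs nothing (atomic); neither fits.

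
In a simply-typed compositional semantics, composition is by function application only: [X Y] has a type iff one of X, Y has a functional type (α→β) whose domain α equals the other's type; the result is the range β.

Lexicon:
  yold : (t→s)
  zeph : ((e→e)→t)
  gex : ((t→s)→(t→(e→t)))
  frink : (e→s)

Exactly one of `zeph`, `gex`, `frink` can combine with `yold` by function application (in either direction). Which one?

zeph : ((e→e)→t) — yold needs t; zeph needs (e→e); neither fits.
gex — combines: gex : ((t→s)→(t→(e→t))) takes yold : (t→s) as argument, giving (t→(e→t)).
frink : (e→s) — yold needs t; frink needs e; neither fits.

gex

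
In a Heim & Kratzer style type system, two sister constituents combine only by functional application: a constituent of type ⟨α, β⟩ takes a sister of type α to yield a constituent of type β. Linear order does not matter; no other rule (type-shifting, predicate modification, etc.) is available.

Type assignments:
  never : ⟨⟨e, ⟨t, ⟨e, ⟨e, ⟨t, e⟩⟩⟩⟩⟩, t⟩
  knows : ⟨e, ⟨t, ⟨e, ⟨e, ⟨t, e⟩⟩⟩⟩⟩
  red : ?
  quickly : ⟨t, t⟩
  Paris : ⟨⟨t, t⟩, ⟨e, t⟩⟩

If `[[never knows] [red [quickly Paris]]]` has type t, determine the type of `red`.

⟨⟨e, t⟩, ⟨t, t⟩⟩

[[never knows] [red [quickly Paris]]] must have type t. The sister [never knows] has type t; that is not a function onto t, so [red [quickly Paris]] must be the functor, of type ⟨t, t⟩.
[red [quickly Paris]] must have type ⟨t, t⟩. The sister [quickly Paris] has type ⟨e, t⟩; that is not a function onto ⟨t, t⟩, so red must be the functor, of type ⟨⟨e, t⟩, ⟨t, t⟩⟩.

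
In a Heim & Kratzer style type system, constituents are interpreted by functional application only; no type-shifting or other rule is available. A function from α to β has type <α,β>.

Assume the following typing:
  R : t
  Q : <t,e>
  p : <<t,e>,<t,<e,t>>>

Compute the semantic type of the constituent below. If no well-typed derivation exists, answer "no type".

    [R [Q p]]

<e,t>

[Q p]: <<t,e>,<t,<e,t>>> applied to <t,e> yields <t,<e,t>>.
[R [Q p]]: <t,<e,t>> applied to t yields <e,t>.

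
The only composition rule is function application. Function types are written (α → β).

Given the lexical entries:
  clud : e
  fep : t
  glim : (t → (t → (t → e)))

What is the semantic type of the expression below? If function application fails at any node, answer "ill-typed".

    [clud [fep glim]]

At [fep glim], glim : (t → (t → (t → e))) takes fep : t, giving (t → (t → e)).
[clud [fep glim]]: e with (t → (t → e)) — neither is a function whose domain matches the other; composition fails here.

ill-typed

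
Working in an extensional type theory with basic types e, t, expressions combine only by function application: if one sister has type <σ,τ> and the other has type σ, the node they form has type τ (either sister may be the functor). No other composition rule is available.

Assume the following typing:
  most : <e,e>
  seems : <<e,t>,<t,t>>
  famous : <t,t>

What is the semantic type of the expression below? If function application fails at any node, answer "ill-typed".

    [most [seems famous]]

[seems famous]: <<e,t>,<t,t>> and <t,t> cannot combine by function application — type clash.

ill-typed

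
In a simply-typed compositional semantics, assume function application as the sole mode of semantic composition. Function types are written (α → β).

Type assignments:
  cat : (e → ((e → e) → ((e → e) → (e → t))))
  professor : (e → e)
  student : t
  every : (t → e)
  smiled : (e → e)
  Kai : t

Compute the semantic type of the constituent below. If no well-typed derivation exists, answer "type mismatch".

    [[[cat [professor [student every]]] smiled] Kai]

[student every]: (t → e) applied to t yields e.
[professor [student every]]: (e → e) applied to e yields e.
[cat [professor [student every]]]: (e → ((e → e) → ((e → e) → (e → t)))) applied to e yields ((e → e) → ((e → e) → (e → t))).
[[cat [professor [student every]]] smiled]: ((e → e) → ((e → e) → (e → t))) applied to (e → e) yields ((e → e) → (e → t)).
[[[cat [professor [student every]]] smiled] Kai]: ((e → e) → (e → t)) with t — neither is a function whose domain matches the other; composition fails here.

type mismatch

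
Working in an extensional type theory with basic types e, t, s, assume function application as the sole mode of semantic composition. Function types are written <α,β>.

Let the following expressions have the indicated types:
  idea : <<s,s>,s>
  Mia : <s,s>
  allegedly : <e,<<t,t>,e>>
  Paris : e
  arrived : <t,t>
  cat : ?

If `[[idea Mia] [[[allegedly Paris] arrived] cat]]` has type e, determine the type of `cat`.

[[idea Mia] [[[allegedly Paris] arrived] cat]] must have type e. The sister [idea Mia] has type s; that is not a function onto e, so [[[allegedly Paris] arrived] cat] must be the functor, of type <s,e>.
[[[allegedly Paris] arrived] cat] must have type <s,e>. The sister [[allegedly Paris] arrived] has type e; that is not a function onto <s,e>, so cat must be the functor, of type <e,<s,e>>.

<e,<s,e>>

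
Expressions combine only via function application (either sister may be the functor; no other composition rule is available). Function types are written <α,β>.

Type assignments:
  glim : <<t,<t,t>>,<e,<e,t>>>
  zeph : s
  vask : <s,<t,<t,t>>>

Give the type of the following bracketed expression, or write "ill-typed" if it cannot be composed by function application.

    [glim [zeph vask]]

At [zeph vask], vask : <s,<t,<t,t>>> takes zeph : s, giving <t,<t,t>>.
At [glim [zeph vask]], glim : <<t,<t,t>>,<e,<e,t>>> takes [zeph vask] : <t,<t,t>>, giving <e,<e,t>>.

<e,<e,t>>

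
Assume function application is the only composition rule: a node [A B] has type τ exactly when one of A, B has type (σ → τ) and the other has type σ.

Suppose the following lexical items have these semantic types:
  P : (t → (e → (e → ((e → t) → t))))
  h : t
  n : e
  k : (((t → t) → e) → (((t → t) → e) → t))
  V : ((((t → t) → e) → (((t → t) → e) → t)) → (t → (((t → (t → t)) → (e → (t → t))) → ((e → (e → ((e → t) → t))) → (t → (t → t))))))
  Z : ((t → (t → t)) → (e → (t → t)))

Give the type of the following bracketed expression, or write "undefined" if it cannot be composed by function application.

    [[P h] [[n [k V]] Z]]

[P h]: functor P : (t → (e → (e → ((e → t) → t)))), argument h : t; result (e → (e → ((e → t) → t))).
[k V]: functor V : ((((t → t) → e) → (((t → t) → e) → t)) → (t → (((t → (t → t)) → (e → (t → t))) → ((e → (e → ((e → t) → t))) → (t → (t → t)))))), argument k : (((t → t) → e) → (((t → t) → e) → t)); result (t → (((t → (t → t)) → (e → (t → t))) → ((e → (e → ((e → t) → t))) → (t → (t → t))))).
[n [k V]]: e and (t → (((t → (t → t)) → (e → (t → t))) → ((e → (e → ((e → t) → t))) → (t → (t → t))))) cannot combine by function application — type clash.

undefined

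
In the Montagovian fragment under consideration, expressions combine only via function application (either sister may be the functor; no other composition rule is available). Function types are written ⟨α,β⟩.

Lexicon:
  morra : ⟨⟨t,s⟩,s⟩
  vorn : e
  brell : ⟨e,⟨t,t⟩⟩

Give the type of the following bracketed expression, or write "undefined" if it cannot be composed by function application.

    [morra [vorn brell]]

At [vorn brell], brell : ⟨e,⟨t,t⟩⟩ takes vorn : e, giving ⟨t,t⟩.
At [morra [vorn brell]]: neither ⟨⟨t,s⟩,s⟩ nor ⟨t,t⟩ can take the other as argument; the node is ill-typed.

undefined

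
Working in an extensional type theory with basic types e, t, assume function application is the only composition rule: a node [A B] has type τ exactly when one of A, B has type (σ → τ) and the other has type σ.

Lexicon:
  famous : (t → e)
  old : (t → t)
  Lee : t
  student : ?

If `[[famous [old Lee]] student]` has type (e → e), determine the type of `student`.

[[famous [old Lee]] student] must have type (e → e). The sister [famous [old Lee]] has type e; that is not a function onto (e → e), so student must be the functor, of type (e → (e → e)).

(e → (e → e))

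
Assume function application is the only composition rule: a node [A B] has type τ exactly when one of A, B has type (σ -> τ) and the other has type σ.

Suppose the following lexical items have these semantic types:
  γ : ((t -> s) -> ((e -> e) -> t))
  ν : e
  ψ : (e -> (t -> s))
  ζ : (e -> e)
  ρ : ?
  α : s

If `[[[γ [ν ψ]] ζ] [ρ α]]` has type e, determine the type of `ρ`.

For [[[γ [ν ψ]] ζ] [ρ α]] to have type e with [[γ [ν ψ]] ζ] of type t, [ρ α] must be the function: [ρ α] : (t -> e).
For [ρ α] to have type (t -> e) with α of type s, ρ must be the function: ρ : (s -> (t -> e)).

(s -> (t -> e))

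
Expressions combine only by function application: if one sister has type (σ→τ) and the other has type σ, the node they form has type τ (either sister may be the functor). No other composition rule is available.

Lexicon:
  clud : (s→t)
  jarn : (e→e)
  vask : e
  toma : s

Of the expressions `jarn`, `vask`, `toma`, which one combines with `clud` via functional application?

toma

jarn : (e→e) — does not combine with clud.
vask : e — does not combine with clud.
toma — combines: clud : (s→t) takes toma : s as argument, giving t.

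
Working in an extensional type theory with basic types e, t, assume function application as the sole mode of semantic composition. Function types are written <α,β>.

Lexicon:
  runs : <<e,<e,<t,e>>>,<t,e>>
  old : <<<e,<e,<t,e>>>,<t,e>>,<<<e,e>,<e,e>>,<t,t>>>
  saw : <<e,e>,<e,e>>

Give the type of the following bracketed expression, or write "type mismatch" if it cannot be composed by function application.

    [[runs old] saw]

<t,t>

[runs old] — old of type <<<e,<e,<t,e>>>,<t,e>>,<<<e,e>,<e,e>>,<t,t>>> combines with runs of type <<e,<e,<t,e>>>,<t,e>>: type <<<e,e>,<e,e>>,<t,t>>.
[[runs old] saw] — [runs old] of type <<<e,e>,<e,e>>,<t,t>> combines with saw of type <<e,e>,<e,e>>: type <t,t>.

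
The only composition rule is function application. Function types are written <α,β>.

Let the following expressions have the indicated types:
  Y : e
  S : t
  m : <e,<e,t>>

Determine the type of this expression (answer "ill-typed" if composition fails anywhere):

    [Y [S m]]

ill-typed

[S m]: t with <e,<e,t>> — neither is a function whose domain matches the other; composition fails here.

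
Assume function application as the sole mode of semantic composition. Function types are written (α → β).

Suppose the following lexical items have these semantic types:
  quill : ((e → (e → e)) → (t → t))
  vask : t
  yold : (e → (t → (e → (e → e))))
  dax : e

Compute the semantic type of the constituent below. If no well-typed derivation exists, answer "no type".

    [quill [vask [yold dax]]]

[yold dax]: (e → (t → (e → (e → e)))) applied to e yields (t → (e → (e → e))).
[vask [yold dax]]: (t → (e → (e → e))) applied to t yields (e → (e → e)).
[quill [vask [yold dax]]]: ((e → (e → e)) → (t → t)) applied to (e → (e → e)) yields (t → t).

(t → t)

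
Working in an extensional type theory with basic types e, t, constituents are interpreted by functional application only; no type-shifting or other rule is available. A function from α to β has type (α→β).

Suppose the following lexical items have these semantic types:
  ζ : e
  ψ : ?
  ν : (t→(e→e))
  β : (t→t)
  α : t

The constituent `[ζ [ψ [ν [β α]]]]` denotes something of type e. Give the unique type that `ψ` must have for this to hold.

[ζ [ψ [ν [β α]]]] must have type e. The sister ζ has type e; that is not a function onto e, so [ψ [ν [β α]]] must be the functor, of type (e→e).
[ψ [ν [β α]]] must have type (e→e). The sister [ν [β α]] has type (e→e); that is not a function onto (e→e), so ψ must be the functor, of type ((e→e)→(e→e)).

((e→e)→(e→e))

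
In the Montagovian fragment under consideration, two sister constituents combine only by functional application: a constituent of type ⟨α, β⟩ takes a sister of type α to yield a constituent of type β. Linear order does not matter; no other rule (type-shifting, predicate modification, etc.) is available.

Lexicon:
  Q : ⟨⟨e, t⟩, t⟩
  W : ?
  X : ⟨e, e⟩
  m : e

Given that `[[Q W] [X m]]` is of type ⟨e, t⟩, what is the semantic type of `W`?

[[Q W] [X m]] must have type ⟨e, t⟩. The sister [X m] has type e; that is not a function onto ⟨e, t⟩, so [Q W] must be the functor, of type ⟨e, ⟨e, t⟩⟩.
[Q W] must have type ⟨e, ⟨e, t⟩⟩. The sister Q has type ⟨⟨e, t⟩, t⟩; that is not a function onto ⟨e, ⟨e, t⟩⟩, so W must be the functor, of type ⟨⟨⟨e, t⟩, t⟩, ⟨e, ⟨e, t⟩⟩⟩.

⟨⟨⟨e, t⟩, t⟩, ⟨e, ⟨e, t⟩⟩⟩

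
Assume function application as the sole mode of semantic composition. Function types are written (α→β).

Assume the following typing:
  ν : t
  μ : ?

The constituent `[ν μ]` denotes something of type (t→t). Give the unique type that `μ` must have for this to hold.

(t→(t→t))

At [ν μ] (required: (t→t)): ν is t, which is not a function with range (t→t); hence μ is the functor — type (t→(t→t)).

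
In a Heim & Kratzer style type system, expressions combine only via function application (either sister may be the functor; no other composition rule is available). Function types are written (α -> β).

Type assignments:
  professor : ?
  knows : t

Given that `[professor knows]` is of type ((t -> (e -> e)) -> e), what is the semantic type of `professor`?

At [professor knows] (required: ((t -> (e -> e)) -> e)): knows is t, which is not a function with range ((t -> (e -> e)) -> e); hence professor is the functor — type (t -> ((t -> (e -> e)) -> e)).

(t -> ((t -> (e -> e)) -> e))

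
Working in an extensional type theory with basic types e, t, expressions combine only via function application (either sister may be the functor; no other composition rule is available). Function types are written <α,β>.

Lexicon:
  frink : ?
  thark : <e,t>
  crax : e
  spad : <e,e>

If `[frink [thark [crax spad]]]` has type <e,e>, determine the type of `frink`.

<t,<e,e>>

At [frink [thark [crax spad]]] (required: <e,e>): [thark [crax spad]] is t, which is not a function with range <e,e>; hence frink is the functor — type <t,<e,e>>.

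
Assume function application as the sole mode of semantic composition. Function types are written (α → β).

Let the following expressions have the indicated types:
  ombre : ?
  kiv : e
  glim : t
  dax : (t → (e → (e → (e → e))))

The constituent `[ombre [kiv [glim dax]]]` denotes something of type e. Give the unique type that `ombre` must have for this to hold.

((e → (e → e)) → e)

For [ombre [kiv [glim dax]]] to have type e with [kiv [glim dax]] of type (e → (e → e)), ombre must be the function: ombre : ((e → (e → e)) → e).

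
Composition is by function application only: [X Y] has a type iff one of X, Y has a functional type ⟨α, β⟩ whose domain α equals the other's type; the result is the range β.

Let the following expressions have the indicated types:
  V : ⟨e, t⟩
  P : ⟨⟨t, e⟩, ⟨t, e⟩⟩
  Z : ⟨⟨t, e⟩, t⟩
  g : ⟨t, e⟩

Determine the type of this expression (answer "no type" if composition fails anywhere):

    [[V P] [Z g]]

no type

[V P]: ⟨e, t⟩ with ⟨⟨t, e⟩, ⟨t, e⟩⟩ — neither is a function whose domain matches the other; composition fails here.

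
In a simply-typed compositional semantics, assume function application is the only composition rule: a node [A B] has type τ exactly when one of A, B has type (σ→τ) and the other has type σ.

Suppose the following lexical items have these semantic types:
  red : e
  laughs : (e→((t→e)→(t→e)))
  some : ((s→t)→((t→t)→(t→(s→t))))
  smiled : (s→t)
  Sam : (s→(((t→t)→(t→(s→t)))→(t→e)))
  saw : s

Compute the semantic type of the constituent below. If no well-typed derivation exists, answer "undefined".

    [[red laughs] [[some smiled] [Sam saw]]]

[red laughs] — laughs of type (e→((t→e)→(t→e))) combines with red of type e: type ((t→e)→(t→e)).
[some smiled] — some of type ((s→t)→((t→t)→(t→(s→t)))) combines with smiled of type (s→t): type ((t→t)→(t→(s→t))).
[Sam saw] — Sam of type (s→(((t→t)→(t→(s→t)))→(t→e))) combines with saw of type s: type (((t→t)→(t→(s→t)))→(t→e)).
[[some smiled] [Sam saw]] — [Sam saw] of type (((t→t)→(t→(s→t)))→(t→e)) combines with [some smiled] of type ((t→t)→(t→(s→t))): type (t→e).
[[red laughs] [[some smiled] [Sam saw]]] — [red laughs] of type ((t→e)→(t→e)) combines with [[some smiled] [Sam saw]] of type (t→e): type (t→e).

(t→e)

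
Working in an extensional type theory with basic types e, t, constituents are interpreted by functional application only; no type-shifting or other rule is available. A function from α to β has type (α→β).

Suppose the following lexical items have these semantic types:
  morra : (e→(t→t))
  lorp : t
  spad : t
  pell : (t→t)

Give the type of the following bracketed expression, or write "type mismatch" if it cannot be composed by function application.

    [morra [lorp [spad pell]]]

[spad pell]: (t→t) applied to t yields t.
[lorp [spad pell]]: t with t — neither is a function whose domain matches the other; composition fails here.

type mismatch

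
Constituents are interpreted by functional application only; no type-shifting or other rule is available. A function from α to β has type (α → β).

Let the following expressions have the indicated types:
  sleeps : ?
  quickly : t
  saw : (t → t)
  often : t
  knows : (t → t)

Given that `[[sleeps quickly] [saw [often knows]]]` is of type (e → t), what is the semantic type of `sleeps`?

At [[sleeps quickly] [saw [often knows]]] (required: (e → t)): [saw [often knows]] is t, which is not a function with range (e → t); hence [sleeps quickly] is the functor — type (t → (e → t)).
At [sleeps quickly] (required: (t → (e → t))): quickly is t, which is not a function with range (t → (e → t)); hence sleeps is the functor — type (t → (t → (e → t))).

(t → (t → (e → t)))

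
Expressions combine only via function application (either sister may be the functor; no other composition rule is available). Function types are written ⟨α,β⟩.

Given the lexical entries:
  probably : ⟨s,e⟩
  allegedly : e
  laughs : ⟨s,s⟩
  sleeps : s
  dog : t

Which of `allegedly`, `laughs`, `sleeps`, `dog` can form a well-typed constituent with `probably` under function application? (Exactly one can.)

allegedly : e — probably needs s; allegedly needs nothing (atomic); neither fits.
laughs : ⟨s,s⟩ — probably needs s; laughs needs s; neither fits.
sleeps — combines: probably : ⟨s,e⟩ takes sleeps : s as argument, giving e.
dog : t — probably needs s; dog needs nothing (atomic); neither fits.

sleeps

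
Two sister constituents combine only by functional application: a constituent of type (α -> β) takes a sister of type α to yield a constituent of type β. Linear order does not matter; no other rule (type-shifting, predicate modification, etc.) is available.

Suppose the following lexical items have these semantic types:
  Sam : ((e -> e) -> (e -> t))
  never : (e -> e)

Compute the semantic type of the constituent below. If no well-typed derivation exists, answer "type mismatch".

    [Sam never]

(e -> t)

[Sam never]: ((e -> e) -> (e -> t)) applied to (e -> e) yields (e -> t).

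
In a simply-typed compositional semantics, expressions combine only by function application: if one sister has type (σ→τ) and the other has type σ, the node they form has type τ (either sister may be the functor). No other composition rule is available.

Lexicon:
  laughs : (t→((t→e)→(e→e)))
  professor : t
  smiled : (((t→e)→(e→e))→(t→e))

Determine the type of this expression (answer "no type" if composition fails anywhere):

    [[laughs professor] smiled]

At [laughs professor], laughs : (t→((t→e)→(e→e))) takes professor : t, giving ((t→e)→(e→e)).
At [[laughs professor] smiled], smiled : (((t→e)→(e→e))→(t→e)) takes [laughs professor] : ((t→e)→(e→e)), giving (t→e).

(t→e)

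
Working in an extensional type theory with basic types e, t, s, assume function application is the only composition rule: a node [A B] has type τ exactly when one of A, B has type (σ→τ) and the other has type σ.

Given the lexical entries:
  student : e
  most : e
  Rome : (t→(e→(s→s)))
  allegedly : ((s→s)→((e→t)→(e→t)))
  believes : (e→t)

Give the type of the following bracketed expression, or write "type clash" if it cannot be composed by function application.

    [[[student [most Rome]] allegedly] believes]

type clash

[most Rome]: e and (t→(e→(s→s))) cannot combine by function application — type clash.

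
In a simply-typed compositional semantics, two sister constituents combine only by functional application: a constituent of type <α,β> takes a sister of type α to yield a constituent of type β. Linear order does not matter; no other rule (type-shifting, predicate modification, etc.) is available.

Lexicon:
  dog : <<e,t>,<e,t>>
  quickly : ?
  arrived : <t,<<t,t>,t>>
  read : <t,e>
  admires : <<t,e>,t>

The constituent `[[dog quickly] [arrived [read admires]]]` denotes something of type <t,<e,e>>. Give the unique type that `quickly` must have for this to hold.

[[dog quickly] [arrived [read admires]]] must have type <t,<e,e>>. The sister [arrived [read admires]] has type <<t,t>,t>; that is not a function onto <t,<e,e>>, so [dog quickly] must be the functor, of type <<<t,t>,t>,<t,<e,e>>>.
[dog quickly] must have type <<<t,t>,t>,<t,<e,e>>>. The sister dog has type <<e,t>,<e,t>>; that is not a function onto <<<t,t>,t>,<t,<e,e>>>, so quickly must be the functor, of type <<<e,t>,<e,t>>,<<<t,t>,t>,<t,<e,e>>>>.

<<<e,t>,<e,t>>,<<<t,t>,t>,<t,<e,e>>>>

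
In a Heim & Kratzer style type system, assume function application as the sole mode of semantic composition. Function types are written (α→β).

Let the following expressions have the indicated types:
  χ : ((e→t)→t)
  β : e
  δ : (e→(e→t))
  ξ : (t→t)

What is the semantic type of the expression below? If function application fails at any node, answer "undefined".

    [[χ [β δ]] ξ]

t

[β δ]: functor δ : (e→(e→t)), argument β : e; result (e→t).
[χ [β δ]]: functor χ : ((e→t)→t), argument [β δ] : (e→t); result t.
[[χ [β δ]] ξ]: functor ξ : (t→t), argument [χ [β δ]] : t; result t.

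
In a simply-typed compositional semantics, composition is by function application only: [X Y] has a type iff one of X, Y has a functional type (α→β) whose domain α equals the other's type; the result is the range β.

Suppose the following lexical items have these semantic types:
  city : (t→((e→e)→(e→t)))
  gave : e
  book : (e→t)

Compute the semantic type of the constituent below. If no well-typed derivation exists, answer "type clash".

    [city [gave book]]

[gave book]: functor book : (e→t), argument gave : e; result t.
[city [gave book]]: functor city : (t→((e→e)→(e→t))), argument [gave book] : t; result ((e→e)→(e→t)).

((e→e)→(e→t))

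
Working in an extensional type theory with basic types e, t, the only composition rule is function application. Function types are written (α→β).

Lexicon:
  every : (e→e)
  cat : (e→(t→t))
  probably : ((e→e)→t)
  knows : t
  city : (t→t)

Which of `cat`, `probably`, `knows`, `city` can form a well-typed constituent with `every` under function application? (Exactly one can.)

cat : (e→(t→t)) — no; every wants e, and cat wants e.
probably — combines: probably : ((e→e)→t) takes every : (e→e) as argument, giving t.
knows : t — no; every wants e, and knows wants nothing (atomic).
city : (t→t) — no; every wants e, and city wants t.

probably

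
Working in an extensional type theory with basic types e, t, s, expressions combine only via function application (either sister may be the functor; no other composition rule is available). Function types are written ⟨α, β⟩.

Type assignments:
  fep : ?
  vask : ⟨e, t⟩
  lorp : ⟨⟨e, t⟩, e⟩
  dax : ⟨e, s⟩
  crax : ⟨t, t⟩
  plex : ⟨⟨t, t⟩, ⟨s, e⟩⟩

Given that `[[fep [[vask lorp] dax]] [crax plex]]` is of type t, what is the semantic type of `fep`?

⟨s, ⟨⟨s, e⟩, t⟩⟩

[[fep [[vask lorp] dax]] [crax plex]] is required to be t. [crax plex] : ⟨s, e⟩ cannot yield t as functor, so [fep [[vask lorp] dax]] : ⟨⟨s, e⟩, t⟩.
[fep [[vask lorp] dax]] is required to be ⟨⟨s, e⟩, t⟩. [[vask lorp] dax] : s cannot yield ⟨⟨s, e⟩, t⟩ as functor, so fep : ⟨s, ⟨⟨s, e⟩, t⟩⟩.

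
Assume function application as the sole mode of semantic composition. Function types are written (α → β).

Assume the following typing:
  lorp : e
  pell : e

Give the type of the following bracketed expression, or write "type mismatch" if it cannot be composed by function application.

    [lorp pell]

type mismatch

[lorp pell]: e with e — neither is a function whose domain matches the other; composition fails here.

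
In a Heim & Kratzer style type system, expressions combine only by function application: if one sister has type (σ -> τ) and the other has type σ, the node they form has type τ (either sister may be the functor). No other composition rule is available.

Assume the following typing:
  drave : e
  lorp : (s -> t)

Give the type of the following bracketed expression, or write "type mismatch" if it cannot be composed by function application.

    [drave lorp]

At [drave lorp]: neither e nor (s -> t) can take the other as argument; the node is ill-typed.

type mismatch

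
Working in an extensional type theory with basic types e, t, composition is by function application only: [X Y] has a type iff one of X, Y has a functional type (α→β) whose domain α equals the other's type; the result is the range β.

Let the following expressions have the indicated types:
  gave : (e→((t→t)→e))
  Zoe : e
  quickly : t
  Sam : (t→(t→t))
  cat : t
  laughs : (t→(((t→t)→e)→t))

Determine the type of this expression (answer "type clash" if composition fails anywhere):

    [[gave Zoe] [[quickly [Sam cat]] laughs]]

t

[gave Zoe]: functor gave : (e→((t→t)→e)), argument Zoe : e; result ((t→t)→e).
[Sam cat]: functor Sam : (t→(t→t)), argument cat : t; result (t→t).
[quickly [Sam cat]]: functor [Sam cat] : (t→t), argument quickly : t; result t.
[[quickly [Sam cat]] laughs]: functor laughs : (t→(((t→t)→e)→t)), argument [quickly [Sam cat]] : t; result (((t→t)→e)→t).
[[gave Zoe] [[quickly [Sam cat]] laughs]]: functor [[quickly [Sam cat]] laughs] : (((t→t)→e)→t), argument [gave Zoe] : ((t→t)→e); result t.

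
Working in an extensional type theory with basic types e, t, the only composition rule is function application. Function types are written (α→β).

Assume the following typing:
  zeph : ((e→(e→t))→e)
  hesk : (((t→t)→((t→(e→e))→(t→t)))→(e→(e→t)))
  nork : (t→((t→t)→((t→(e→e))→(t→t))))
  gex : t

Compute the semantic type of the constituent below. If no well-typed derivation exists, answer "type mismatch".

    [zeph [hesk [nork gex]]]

[nork gex]: (t→((t→t)→((t→(e→e))→(t→t)))) applied to t yields ((t→t)→((t→(e→e))→(t→t))).
[hesk [nork gex]]: (((t→t)→((t→(e→e))→(t→t)))→(e→(e→t))) applied to ((t→t)→((t→(e→e))→(t→t))) yields (e→(e→t)).
[zeph [hesk [nork gex]]]: ((e→(e→t))→e) applied to (e→(e→t)) yields e.

e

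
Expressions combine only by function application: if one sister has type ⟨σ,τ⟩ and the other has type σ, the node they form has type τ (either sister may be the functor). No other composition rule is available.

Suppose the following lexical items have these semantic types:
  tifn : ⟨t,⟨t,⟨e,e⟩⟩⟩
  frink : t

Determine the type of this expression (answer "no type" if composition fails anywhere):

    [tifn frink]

At [tifn frink], tifn : ⟨t,⟨t,⟨e,e⟩⟩⟩ takes frink : t, giving ⟨t,⟨e,e⟩⟩.

⟨t,⟨e,e⟩⟩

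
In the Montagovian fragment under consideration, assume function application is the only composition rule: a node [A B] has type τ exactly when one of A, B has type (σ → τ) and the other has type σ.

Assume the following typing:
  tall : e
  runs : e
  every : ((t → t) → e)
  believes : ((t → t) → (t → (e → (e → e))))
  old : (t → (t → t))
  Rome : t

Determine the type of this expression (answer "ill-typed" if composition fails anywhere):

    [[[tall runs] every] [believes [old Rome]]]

[tall runs]: e and e cannot combine by function application — type clash.

ill-typed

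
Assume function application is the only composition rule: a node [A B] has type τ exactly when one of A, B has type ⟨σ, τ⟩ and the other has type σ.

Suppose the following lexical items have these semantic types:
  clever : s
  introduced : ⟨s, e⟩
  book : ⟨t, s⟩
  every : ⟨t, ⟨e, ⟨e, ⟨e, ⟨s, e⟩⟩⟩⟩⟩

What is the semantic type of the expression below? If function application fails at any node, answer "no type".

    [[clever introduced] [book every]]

[clever introduced]: functor introduced : ⟨s, e⟩, argument clever : s; result e.
[book every]: ⟨t, s⟩ and ⟨t, ⟨e, ⟨e, ⟨e, ⟨s, e⟩⟩⟩⟩⟩ cannot combine by function application — type clash.

no type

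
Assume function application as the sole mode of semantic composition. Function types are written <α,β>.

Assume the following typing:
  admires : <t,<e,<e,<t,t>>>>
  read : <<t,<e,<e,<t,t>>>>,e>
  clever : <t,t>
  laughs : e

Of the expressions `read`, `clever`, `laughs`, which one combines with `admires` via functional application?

read

read — combines: read : <<t,<e,<e,<t,t>>>>,e> takes admires : <t,<e,<e,<t,t>>>> as argument, giving e.
clever : <t,t> — admires needs t; clever needs t; neither fits.
laughs : e — admires needs t; laughs needs nothing (atomic); neither fits.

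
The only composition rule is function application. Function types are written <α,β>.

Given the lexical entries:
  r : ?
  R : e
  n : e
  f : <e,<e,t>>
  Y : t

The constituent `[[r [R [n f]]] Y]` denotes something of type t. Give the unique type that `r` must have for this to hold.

At [[r [R [n f]]] Y] (required: t): Y is t, which is not a function with range t; hence [r [R [n f]]] is the functor — type <t,t>.
At [r [R [n f]]] (required: <t,t>): [R [n f]] is t, which is not a function with range <t,t>; hence r is the functor — type <t,<t,t>>.

<t,<t,t>>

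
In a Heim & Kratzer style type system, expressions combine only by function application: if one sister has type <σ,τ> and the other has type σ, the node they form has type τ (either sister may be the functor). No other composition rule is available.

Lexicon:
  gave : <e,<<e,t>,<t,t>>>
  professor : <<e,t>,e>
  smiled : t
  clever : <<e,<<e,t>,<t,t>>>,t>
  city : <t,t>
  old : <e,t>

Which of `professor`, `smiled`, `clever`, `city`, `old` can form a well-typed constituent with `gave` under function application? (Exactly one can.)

clever

professor : <<e,t>,e> — does not combine with gave.
smiled : t — does not combine with gave.
clever — combines: clever : <<e,<<e,t>,<t,t>>>,t> takes gave : <e,<<e,t>,<t,t>>> as argument, giving t.
city : <t,t> — does not combine with gave.
old : <e,t> — does not combine with gave.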